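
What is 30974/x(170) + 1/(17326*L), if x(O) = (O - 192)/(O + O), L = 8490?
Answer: -774554917789189/1618075140 ≈ -4.7869e+5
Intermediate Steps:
x(O) = (-192 + O)/(2*O) (x(O) = (-192 + O)/((2*O)) = (-192 + O)*(1/(2*O)) = (-192 + O)/(2*O))
30974/x(170) + 1/(17326*L) = 30974/(((½)*(-192 + 170)/170)) + 1/(17326*8490) = 30974/(((½)*(1/170)*(-22))) + (1/17326)*(1/8490) = 30974/(-11/170) + 1/147097740 = 30974*(-170/11) + 1/147097740 = -5265580/11 + 1/147097740 = -774554917789189/1618075140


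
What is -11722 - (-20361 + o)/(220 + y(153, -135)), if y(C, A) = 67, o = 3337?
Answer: -478170/41 ≈ -11663.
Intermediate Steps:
-11722 - (-20361 + o)/(220 + y(153, -135)) = -11722 - (-20361 + 3337)/(220 + 67) = -11722 - (-17024)/287 = -11722 - 1*(-2432/41) = -11722 + 2432/41 = -478170/41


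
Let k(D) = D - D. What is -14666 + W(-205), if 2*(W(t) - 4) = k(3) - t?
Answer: -29119/2 ≈ -14560.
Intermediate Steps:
k(D) = 0
W(t) = 4 - t/2 (W(t) = 4 + (0 - t)/2 = 4 + (-t)/2 = 4 - t/2)
-14666 + W(-205) = -14666 + (4 - 1/2*(-205)) = -14666 + (4 + 205/2) = -14666 + 213/2 = -29119/2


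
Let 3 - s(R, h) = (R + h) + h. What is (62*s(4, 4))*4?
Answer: -2232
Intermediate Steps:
s(R, h) = 3 - R - 2*h (s(R, h) = 3 - ((R + h) + h) = 3 - (R + 2*h) = 3 + (-R - 2*h) = 3 - R - 2*h)
(62*s(4, 4))*4 = (62*(3 - 1*4 - 2*4))*4 = (62*(3 - 4 - 8))*4 = (62*(-9))*4 = -558*4 = -2232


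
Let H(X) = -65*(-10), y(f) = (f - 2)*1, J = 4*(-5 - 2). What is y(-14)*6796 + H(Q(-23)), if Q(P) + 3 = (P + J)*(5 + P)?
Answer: -108086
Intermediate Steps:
J = -28 (J = 4*(-7) = -28)
y(f) = -2 + f (y(f) = (-2 + f)*1 = -2 + f)
Q(P) = -3 + (-28 + P)*(5 + P) (Q(P) = -3 + (P - 28)*(5 + P) = -3 + (-28 + P)*(5 + P))
H(X) = 650
y(-14)*6796 + H(Q(-23)) = (-2 - 14)*6796 + 650 = -16*6796 + 650 = -108736 + 650 = -108086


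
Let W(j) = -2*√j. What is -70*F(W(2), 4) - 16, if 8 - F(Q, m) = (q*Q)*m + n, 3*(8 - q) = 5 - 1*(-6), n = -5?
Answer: -926 - 7280*√2/3 ≈ -4357.8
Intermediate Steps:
q = 13/3 (q = 8 - (5 - 1*(-6))/3 = 8 - (5 + 6)/3 = 8 - ⅓*11 = 8 - 11/3 = 13/3 ≈ 4.3333)
F(Q, m) = 13 - 13*Q*m/3 (F(Q, m) = 8 - ((13*Q/3)*m - 5) = 8 - (13*Q*m/3 - 5) = 8 - (-5 + 13*Q*m/3) = 8 + (5 - 13*Q*m/3) = 13 - 13*Q*m/3)
-70*F(W(2), 4) - 16 = -70*(13 - 13/3*(-2*√2)*4) - 16 = -70*(13 + 104*√2/3) - 16 = (-910 - 7280*√2/3) - 16 = -926 - 7280*√2/3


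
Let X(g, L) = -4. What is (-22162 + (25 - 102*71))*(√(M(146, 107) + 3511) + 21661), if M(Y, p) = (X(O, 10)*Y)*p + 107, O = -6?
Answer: -636378519 - 851991*I*√70 ≈ -6.3638e+8 - 7.1283e+6*I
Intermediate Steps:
M(Y, p) = 107 - 4*Y*p (M(Y, p) = (-4*Y)*p + 107 = -4*Y*p + 107 = 107 - 4*Y*p)
(-22162 + (25 - 102*71))*(√(M(146, 107) + 3511) + 21661) = (-22162 + (25 - 102*71))*(√((107 - 4*146*107) + 3511) + 21661) = (-22162 + (25 - 7242))*(√((107 - 62488) + 3511) + 21661) = (-22162 - 7217)*(√(-62381 + 3511) + 21661) = -29379*(√(-58870) + 21661) = -29379*(29*I*√70 + 21661) = -29379*(21661 + 29*I*√70) = -636378519 - 851991*I*√70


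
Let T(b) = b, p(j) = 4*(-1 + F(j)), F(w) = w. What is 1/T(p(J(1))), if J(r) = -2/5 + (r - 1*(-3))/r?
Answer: 5/52 ≈ 0.096154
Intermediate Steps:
J(r) = -⅖ + (3 + r)/r (J(r) = -2*⅕ + (r + 3)/r = -⅖ + (3 + r)/r)
p(j) = -4 + 4*j (p(j) = 4*(-1 + j) = -4 + 4*j)
1/T(p(J(1))) = 1/(-4 + 4*(⅗ + 3/1)) = 1/(-4 + 4*(⅗ + 3*1)) = 1/(-4 + 4*(⅗ + 3)) = 1/(-4 + 4*(18/5)) = 1/(-4 + 72/5) = 1/(52/5) = 5/52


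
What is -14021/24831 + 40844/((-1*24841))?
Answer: -1362493025/616826871 ≈ -2.2089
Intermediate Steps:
-14021/24831 + 40844/((-1*24841)) = -14021*1/24831 + 40844/(-24841) = -14021/24831 + 40844*(-1/24841) = -14021/24831 - 40844/24841 = -1362493025/616826871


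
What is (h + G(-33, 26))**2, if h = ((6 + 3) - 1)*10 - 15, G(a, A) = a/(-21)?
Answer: 217156/49 ≈ 4431.8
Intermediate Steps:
G(a, A) = -a/21 (G(a, A) = a*(-1/21) = -a/21)
h = 65 (h = (9 - 1)*10 - 15 = 8*10 - 15 = 80 - 15 = 65)
(h + G(-33, 26))**2 = (65 - 1/21*(-33))**2 = (65 + 11/7)**2 = (466/7)**2 = 217156/49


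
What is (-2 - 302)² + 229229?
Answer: 321645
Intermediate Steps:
(-2 - 302)² + 229229 = (-304)² + 229229 = 92416 + 229229 = 321645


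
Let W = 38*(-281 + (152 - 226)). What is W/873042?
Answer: -6745/436521 ≈ -0.015452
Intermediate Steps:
W = -13490 (W = 38*(-281 - 74) = 38*(-355) = -13490)
W/873042 = -13490/873042 = -13490*1/873042 = -6745/436521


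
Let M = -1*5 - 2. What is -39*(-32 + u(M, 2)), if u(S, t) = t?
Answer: 1170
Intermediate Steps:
M = -7 (M = -5 - 2 = -7)
-39*(-32 + u(M, 2)) = -39*(-32 + 2) = -39*(-30) = 1170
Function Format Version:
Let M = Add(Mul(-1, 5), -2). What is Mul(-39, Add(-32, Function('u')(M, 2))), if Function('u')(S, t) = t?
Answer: 1170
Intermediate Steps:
M = -7 (M = Add(-5, -2) = -7)
Mul(-39, Add(-32, Function('u')(M, 2))) = Mul(-39, Add(-32, 2)) = Mul(-39, -30) = 1170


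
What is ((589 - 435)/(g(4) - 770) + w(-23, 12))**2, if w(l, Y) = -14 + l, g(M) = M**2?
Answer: 196728676/142129 ≈ 1384.2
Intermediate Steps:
((589 - 435)/(g(4) - 770) + w(-23, 12))**2 = ((589 - 435)/(4**2 - 770) + (-14 - 23))**2 = (154/(16 - 770) - 37)**2 = (154/(-754) - 37)**2 = (154*(-1/754) - 37)**2 = (-77/377 - 37)**2 = (-14026/377)**2 = 196728676/142129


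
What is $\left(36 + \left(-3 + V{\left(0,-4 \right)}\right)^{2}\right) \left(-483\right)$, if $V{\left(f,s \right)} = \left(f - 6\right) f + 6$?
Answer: $-21735$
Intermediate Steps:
$V{\left(f,s \right)} = 6 + f \left(-6 + f\right)$ ($V{\left(f,s \right)} = \left(f - 6\right) f + 6 = \left(-6 + f\right) f + 6 = f \left(-6 + f\right) + 6 = 6 + f \left(-6 + f\right)$)
$\left(36 + \left(-3 + V{\left(0,-4 \right)}\right)^{2}\right) \left(-483\right) = \left(36 + \left(-3 + \left(6 + 0^{2} - 0\right)\right)^{2}\right) \left(-483\right) = \left(36 + \left(-3 + \left(6 + 0 + 0\right)\right)^{2}\right) \left(-483\right) = \left(36 + \left(-3 + 6\right)^{2}\right) \left(-483\right) = \left(36 + 3^{2}\right) \left(-483\right) = \left(36 + 9\right) \left(-483\right) = 45 \left(-483\right) = -21735$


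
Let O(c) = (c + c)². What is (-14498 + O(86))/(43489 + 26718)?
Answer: 15086/70207 ≈ 0.21488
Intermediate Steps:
O(c) = 4*c² (O(c) = (2*c)² = 4*c²)
(-14498 + O(86))/(43489 + 26718) = (-14498 + 4*86²)/(43489 + 26718) = (-14498 + 4*7396)/70207 = (-14498 + 29584)*(1/70207) = 15086*(1/70207) = 15086/70207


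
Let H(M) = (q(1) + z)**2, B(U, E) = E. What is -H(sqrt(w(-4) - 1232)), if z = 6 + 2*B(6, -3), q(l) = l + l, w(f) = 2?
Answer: -4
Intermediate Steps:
q(l) = 2*l
z = 0 (z = 6 + 2*(-3) = 6 - 6 = 0)
H(M) = 4 (H(M) = (2*1 + 0)**2 = (2 + 0)**2 = 2**2 = 4)
-H(sqrt(w(-4) - 1232)) = -1*4 = -4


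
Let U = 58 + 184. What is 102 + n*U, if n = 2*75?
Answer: 36402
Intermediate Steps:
n = 150
U = 242
102 + n*U = 102 + 150*242 = 102 + 36300 = 36402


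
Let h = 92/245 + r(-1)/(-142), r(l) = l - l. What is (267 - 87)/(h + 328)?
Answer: 11025/20113 ≈ 0.54815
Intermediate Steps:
r(l) = 0
h = 92/245 (h = 92/245 + 0/(-142) = 92*(1/245) + 0*(-1/142) = 92/245 + 0 = 92/245 ≈ 0.37551)
(267 - 87)/(h + 328) = (267 - 87)/(92/245 + 328) = 180/(80452/245) = 180*(245/80452) = 11025/20113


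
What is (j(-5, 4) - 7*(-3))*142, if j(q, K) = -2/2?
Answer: 2840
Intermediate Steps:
j(q, K) = -1 (j(q, K) = -2*½ = -1)
(j(-5, 4) - 7*(-3))*142 = (-1 - 7*(-3))*142 = (-1 + 21)*142 = 20*142 = 2840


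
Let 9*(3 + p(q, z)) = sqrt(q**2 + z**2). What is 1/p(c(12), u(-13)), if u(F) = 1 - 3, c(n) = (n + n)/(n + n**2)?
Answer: -41067/122521 - 234*sqrt(170)/122521 ≈ -0.36009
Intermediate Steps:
c(n) = 2*n/(n + n**2) (c(n) = (2*n)/(n + n**2) = 2*n/(n + n**2))
u(F) = -2
p(q, z) = -3 + sqrt(q**2 + z**2)/9
1/p(c(12), u(-13)) = 1/(-3 + sqrt((2/(1 + 12))**2 + (-2)**2)/9) = 1/(-3 + sqrt((2/13)**2 + 4)/9) = 1/(-3 + sqrt(4/169 + 4)/9) = 1/(-3 + sqrt(680/169)/9) = 1/(-3 + (2*sqrt(170)/13)/9) = 1/(-3 + 2*sqrt(170)/117)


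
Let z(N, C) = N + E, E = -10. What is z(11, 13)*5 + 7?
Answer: 12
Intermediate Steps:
z(N, C) = -10 + N (z(N, C) = N - 10 = -10 + N)
z(11, 13)*5 + 7 = (-10 + 11)*5 + 7 = 1*5 + 7 = 5 + 7 = 12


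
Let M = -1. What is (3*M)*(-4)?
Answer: 12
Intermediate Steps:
(3*M)*(-4) = (3*(-1))*(-4) = -3*(-4) = 12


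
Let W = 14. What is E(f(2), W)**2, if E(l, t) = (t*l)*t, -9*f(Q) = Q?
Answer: 153664/81 ≈ 1897.1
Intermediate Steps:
f(Q) = -Q/9
E(l, t) = l*t**2 (E(l, t) = (l*t)*t = l*t**2)
E(f(2), W)**2 = (-1/9*2*14**2)**2 = (-2/9*196)**2 = (-392/9)**2 = 153664/81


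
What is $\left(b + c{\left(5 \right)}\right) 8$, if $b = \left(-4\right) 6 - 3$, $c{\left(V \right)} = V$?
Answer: $-176$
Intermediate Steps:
$b = -27$ ($b = -24 - 3 = -27$)
$\left(b + c{\left(5 \right)}\right) 8 = \left(-27 + 5\right) 8 = \left(-22\right) 8 = -176$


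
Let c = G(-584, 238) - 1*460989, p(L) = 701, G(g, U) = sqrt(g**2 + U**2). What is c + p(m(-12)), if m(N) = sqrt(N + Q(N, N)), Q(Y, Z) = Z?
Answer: -460288 + 10*sqrt(3977) ≈ -4.5966e+5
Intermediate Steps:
G(g, U) = sqrt(U**2 + g**2)
m(N) = sqrt(2)*sqrt(N) (m(N) = sqrt(N + N) = sqrt(2*N) = sqrt(2)*sqrt(N))
c = -460989 + 10*sqrt(3977) (c = sqrt(238**2 + (-584)**2) - 1*460989 = sqrt(56644 + 341056) - 460989 = sqrt(397700) - 460989 = 10*sqrt(3977) - 460989 = -460989 + 10*sqrt(3977) ≈ -4.6036e+5)
c + p(m(-12)) = (-460989 + 10*sqrt(3977)) + 701 = -460288 + 10*sqrt(3977)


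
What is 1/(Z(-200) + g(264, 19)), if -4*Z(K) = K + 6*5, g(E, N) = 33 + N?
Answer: 2/189 ≈ 0.010582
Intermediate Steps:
Z(K) = -15/2 - K/4 (Z(K) = -(K + 6*5)/4 = -(K + 30)/4 = -(30 + K)/4 = -15/2 - K/4)
1/(Z(-200) + g(264, 19)) = 1/((-15/2 - ¼*(-200)) + (33 + 19)) = 1/((-15/2 + 50) + 52) = 1/(85/2 + 52) = 1/(189/2) = 2/189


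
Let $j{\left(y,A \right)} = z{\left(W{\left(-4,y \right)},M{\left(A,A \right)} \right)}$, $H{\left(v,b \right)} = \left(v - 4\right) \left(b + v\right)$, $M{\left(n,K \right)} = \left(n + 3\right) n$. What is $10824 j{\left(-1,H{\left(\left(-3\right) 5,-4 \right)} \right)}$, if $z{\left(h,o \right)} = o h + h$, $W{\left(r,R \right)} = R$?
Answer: $-1422327720$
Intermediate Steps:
$M{\left(n,K \right)} = n \left(3 + n\right)$ ($M{\left(n,K \right)} = \left(3 + n\right) n = n \left(3 + n\right)$)
$z{\left(h,o \right)} = h + h o$ ($z{\left(h,o \right)} = h o + h = h + h o$)
$H{\left(v,b \right)} = \left(-4 + v\right) \left(b + v\right)$
$j{\left(y,A \right)} = y \left(1 + A \left(3 + A\right)\right)$
$10824 j{\left(-1,H{\left(\left(-3\right) 5,-4 \right)} \right)} = 10824 \left(- (1 + \left(\left(\left(-3\right) 5\right)^{2} - -16 - 4 \left(\left(-3\right) 5\right) - 4 \left(\left(-3\right) 5\right)\right) \left(3 - \left(-16 - 225 + 8 \left(-3\right) 5\right)\right))\right) = 10824 \left(- (1 + \left(\left(-15\right)^{2} + 16 - -60 - -60\right) \left(3 + \left(\left(-15\right)^{2} + 16 - -60 - -60\right)\right))\right) = 10824 \left(- (1 + \left(225 + 16 + 60 + 60\right) \left(3 + \left(225 + 16 + 60 + 60\right)\right))\right) = 10824 \left(- (1 + 361 \left(3 + 361\right))\right) = 10824 \left(- (1 + 361 \cdot 364)\right) = 10824 \left(- (1 + 131404)\right) = 10824 \left(\left(-1\right) 131405\right) = 10824 \left(-131405\right) = -1422327720$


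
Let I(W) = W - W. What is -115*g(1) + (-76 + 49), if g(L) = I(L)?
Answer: -27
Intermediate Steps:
I(W) = 0
g(L) = 0
-115*g(1) + (-76 + 49) = -115*0 + (-76 + 49) = 0 - 27 = -27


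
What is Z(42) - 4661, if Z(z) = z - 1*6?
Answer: -4625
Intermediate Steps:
Z(z) = -6 + z (Z(z) = z - 6 = -6 + z)
Z(42) - 4661 = (-6 + 42) - 4661 = 36 - 4661 = -4625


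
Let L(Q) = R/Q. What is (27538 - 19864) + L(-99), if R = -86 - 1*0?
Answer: 759812/99 ≈ 7674.9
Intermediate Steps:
R = -86 (R = -86 + 0 = -86)
L(Q) = -86/Q
(27538 - 19864) + L(-99) = (27538 - 19864) - 86/(-99) = 7674 - 86*(-1/99) = 7674 + 86/99 = 759812/99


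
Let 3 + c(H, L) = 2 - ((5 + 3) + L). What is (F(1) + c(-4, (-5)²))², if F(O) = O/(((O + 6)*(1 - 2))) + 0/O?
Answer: 57121/49 ≈ 1165.7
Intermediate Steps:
F(O) = O/(-6 - O) (F(O) = O/(((6 + O)*(-1))) + 0 = O/(-6 - O) + 0 = O/(-6 - O))
c(H, L) = -9 - L (c(H, L) = -3 + (2 - ((5 + 3) + L)) = -3 + (2 - (8 + L)) = -3 + (2 + (-8 - L)) = -3 + (-6 - L) = -9 - L)
(F(1) + c(-4, (-5)²))² = (-1*1/(6 + 1) + (-9 - 1*(-5)²))² = (-1*1/7 + (-9 - 1*25))² = (-1*1*⅐ + (-9 - 25))² = (-⅐ - 34)² = (-239/7)² = 57121/49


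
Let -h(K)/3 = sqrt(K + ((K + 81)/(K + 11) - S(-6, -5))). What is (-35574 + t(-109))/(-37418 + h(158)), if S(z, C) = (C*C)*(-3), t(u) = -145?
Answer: 112937084299/118308839906 - 2786082*sqrt(619)/59154419953 ≈ 0.95342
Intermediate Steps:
S(z, C) = -3*C**2 (S(z, C) = C**2*(-3) = -3*C**2)
h(K) = -3*sqrt(75 + K + (81 + K)/(11 + K)) (h(K) = -3*sqrt(K + ((K + 81)/(K + 11) - (-3)*(-5)**2)) = -3*sqrt(K + ((81 + K)/(11 + K) - (-3)*25)) = -3*sqrt(K + ((81 + K)/(11 + K) - 1*(-75))) = -3*sqrt(K + ((81 + K)/(11 + K) + 75)) = -3*sqrt(K + (75 + (81 + K)/(11 + K))) = -3*sqrt(75 + K + (81 + K)/(11 + K)))
(-35574 + t(-109))/(-37418 + h(158)) = (-35574 - 145)/(-37418 - 3*sqrt(906 + 158**2 + 87*158)/sqrt(11 + 158)) = -35719/(-37418 - 3*sqrt(906 + 24964 + 13746)/13) = -35719/(-37418 - 3*8*sqrt(619)/13) = -35719/(-37418 - 24*sqrt(619)/13)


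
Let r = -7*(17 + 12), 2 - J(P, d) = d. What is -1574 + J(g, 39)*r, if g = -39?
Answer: 5937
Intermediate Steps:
J(P, d) = 2 - d
r = -203 (r = -7*29 = -203)
-1574 + J(g, 39)*r = -1574 + (2 - 1*39)*(-203) = -1574 + (2 - 39)*(-203) = -1574 - 37*(-203) = -1574 + 7511 = 5937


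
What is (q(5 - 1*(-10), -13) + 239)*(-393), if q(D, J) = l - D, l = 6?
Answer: -90390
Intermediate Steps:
q(D, J) = 6 - D
(q(5 - 1*(-10), -13) + 239)*(-393) = ((6 - (5 - 1*(-10))) + 239)*(-393) = ((6 - (5 + 10)) + 239)*(-393) = ((6 - 1*15) + 239)*(-393) = ((6 - 15) + 239)*(-393) = (-9 + 239)*(-393) = 230*(-393) = -90390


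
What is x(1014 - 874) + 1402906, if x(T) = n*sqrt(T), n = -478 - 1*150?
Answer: 1402906 - 1256*sqrt(35) ≈ 1.3955e+6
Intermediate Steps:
n = -628 (n = -478 - 150 = -628)
x(T) = -628*sqrt(T)
x(1014 - 874) + 1402906 = -628*sqrt(1014 - 874) + 1402906 = -1256*sqrt(35) + 1402906 = 1402906 - 1256*sqrt(35)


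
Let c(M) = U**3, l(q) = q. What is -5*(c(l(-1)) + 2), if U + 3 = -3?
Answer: 1070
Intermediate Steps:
U = -6 (U = -3 - 3 = -6)
c(M) = -216 (c(M) = (-6)**3 = -216)
-5*(c(l(-1)) + 2) = -5*(-216 + 2) = -5*(-214) = 1070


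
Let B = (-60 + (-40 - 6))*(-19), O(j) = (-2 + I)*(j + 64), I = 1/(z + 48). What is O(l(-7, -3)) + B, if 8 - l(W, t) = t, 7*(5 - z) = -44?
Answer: 154817/83 ≈ 1865.3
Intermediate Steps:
z = 79/7 (z = 5 - ⅐*(-44) = 5 + 44/7 = 79/7 ≈ 11.286)
l(W, t) = 8 - t
I = 7/415 (I = 1/(79/7 + 48) = 1/(415/7) = 7/415 ≈ 0.016867)
O(j) = -52672/415 - 823*j/415 (O(j) = (-2 + 7/415)*(j + 64) = -823*(64 + j)/415 = -52672/415 - 823*j/415)
B = 2014 (B = (-60 - 46)*(-19) = -106*(-19) = 2014)
O(l(-7, -3)) + B = (-52672/415 - 823*(8 - 1*(-3))/415) + 2014 = (-52672/415 - 823*(8 + 3)/415) + 2014 = (-52672/415 - 823/415*11) + 2014 = (-52672/415 - 9053/415) + 2014 = -12345/83 + 2014 = 154817/83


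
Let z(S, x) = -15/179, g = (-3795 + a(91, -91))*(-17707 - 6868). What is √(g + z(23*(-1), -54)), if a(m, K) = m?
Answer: √2916557655115/179 ≈ 9540.8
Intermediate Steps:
g = 91025800 (g = (-3795 + 91)*(-17707 - 6868) = -3704*(-24575) = 91025800)
z(S, x) = -15/179 (z(S, x) = -15*1/179 = -15/179)
√(g + z(23*(-1), -54)) = √(91025800 - 15/179) = √(16293618185/179) = √2916557655115/179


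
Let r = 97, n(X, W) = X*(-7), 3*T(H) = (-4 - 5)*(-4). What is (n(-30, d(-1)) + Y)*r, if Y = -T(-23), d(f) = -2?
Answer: 19206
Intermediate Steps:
T(H) = 12 (T(H) = ((-4 - 5)*(-4))/3 = (-9*(-4))/3 = (⅓)*36 = 12)
n(X, W) = -7*X
Y = -12 (Y = -1*12 = -12)
(n(-30, d(-1)) + Y)*r = (-7*(-30) - 12)*97 = (210 - 12)*97 = 198*97 = 19206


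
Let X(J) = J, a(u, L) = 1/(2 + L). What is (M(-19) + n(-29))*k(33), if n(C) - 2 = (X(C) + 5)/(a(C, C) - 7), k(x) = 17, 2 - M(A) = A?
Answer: 42653/95 ≈ 448.98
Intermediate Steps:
M(A) = 2 - A
n(C) = 2 + (5 + C)/(-7 + 1/(2 + C)) (n(C) = 2 + (C + 5)/(1/(2 + C) - 7) = 2 + (5 + C)/(-7 + 1/(2 + C)))
(M(-19) + n(-29))*k(33) = ((2 - 1*(-19)) + (16 - 1*(-29)**2 + 7*(-29))/(13 + 7*(-29)))*17 = ((2 + 19) + (16 - 1*841 - 203)/(13 - 203))*17 = (21 + (16 - 841 - 203)/(-190))*17 = (21 - 1/190*(-1028))*17 = (21 + 514/95)*17 = (2509/95)*17 = 42653/95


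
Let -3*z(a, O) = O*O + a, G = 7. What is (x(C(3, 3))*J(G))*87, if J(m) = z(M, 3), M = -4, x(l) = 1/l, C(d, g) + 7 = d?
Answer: 145/4 ≈ 36.250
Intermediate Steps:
C(d, g) = -7 + d
z(a, O) = -a/3 - O²/3 (z(a, O) = -(O*O + a)/3 = -(O² + a)/3 = -(a + O²)/3 = -a/3 - O²/3)
J(m) = -5/3 (J(m) = -⅓*(-4) - ⅓*3² = 4/3 - ⅓*9 = 4/3 - 3 = -5/3)
(x(C(3, 3))*J(G))*87 = (-5/3/(-7 + 3))*87 = (-5/3/(-4))*87 = -¼*(-5/3)*87 = (5/12)*87 = 145/4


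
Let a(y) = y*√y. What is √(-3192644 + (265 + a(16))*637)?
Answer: 7*I*√60879 ≈ 1727.2*I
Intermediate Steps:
a(y) = y^(3/2)
√(-3192644 + (265 + a(16))*637) = √(-3192644 + (265 + 16^(3/2))*637) = √(-3192644 + (265 + 64)*637) = √(-3192644 + 329*637) = √(-3192644 + 209573) = √(-2983071) = 7*I*√60879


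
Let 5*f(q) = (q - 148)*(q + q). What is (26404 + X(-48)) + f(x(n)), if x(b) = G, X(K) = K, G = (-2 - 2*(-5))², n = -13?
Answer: 121028/5 ≈ 24206.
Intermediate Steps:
G = 64 (G = (-2 + 10)² = 8² = 64)
x(b) = 64
f(q) = 2*q*(-148 + q)/5 (f(q) = ((q - 148)*(q + q))/5 = ((-148 + q)*(2*q))/5 = (2*q*(-148 + q))/5 = 2*q*(-148 + q)/5)
(26404 + X(-48)) + f(x(n)) = (26404 - 48) + (⅖)*64*(-148 + 64) = 26356 + (⅖)*64*(-84) = 26356 - 10752/5 = 121028/5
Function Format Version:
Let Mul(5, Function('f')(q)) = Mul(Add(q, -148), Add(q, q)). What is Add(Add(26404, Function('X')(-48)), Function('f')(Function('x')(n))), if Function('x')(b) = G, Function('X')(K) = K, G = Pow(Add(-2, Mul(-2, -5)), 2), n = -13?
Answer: Rational(121028, 5) ≈ 24206.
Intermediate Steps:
G = 64 (G = Pow(Add(-2, 10), 2) = Pow(8, 2) = 64)
Function('x')(b) = 64
Function('f')(q) = Mul(Rational(2, 5), q, Add(-148, q)) (Function('f')(q) = Mul(Rational(1, 5), Mul(Add(q, -148), Add(q, q))) = Mul(Rational(1, 5), Mul(Add(-148, q), Mul(2, q))) = Mul(Rational(1, 5), Mul(2, q, Add(-148, q))) = Mul(Rational(2, 5), q, Add(-148, q)))
Add(Add(26404, Function('X')(-48)), Function('f')(Function('x')(n))) = Add(Add(26404, -48), Mul(Rational(2, 5), 64, Add(-148, 64))) = Add(26356, Mul(Rational(2, 5), 64, -84)) = Add(26356, Rational(-10752, 5)) = Rational(121028, 5)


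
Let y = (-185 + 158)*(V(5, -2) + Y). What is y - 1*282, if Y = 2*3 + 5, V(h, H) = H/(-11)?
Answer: -6423/11 ≈ -583.91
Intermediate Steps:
V(h, H) = -H/11 (V(h, H) = H*(-1/11) = -H/11)
Y = 11 (Y = 6 + 5 = 11)
y = -3321/11 (y = (-185 + 158)*(-1/11*(-2) + 11) = -27*(2/11 + 11) = -27*123/11 = -3321/11 ≈ -301.91)
y - 1*282 = -3321/11 - 1*282 = -3321/11 - 282 = -6423/11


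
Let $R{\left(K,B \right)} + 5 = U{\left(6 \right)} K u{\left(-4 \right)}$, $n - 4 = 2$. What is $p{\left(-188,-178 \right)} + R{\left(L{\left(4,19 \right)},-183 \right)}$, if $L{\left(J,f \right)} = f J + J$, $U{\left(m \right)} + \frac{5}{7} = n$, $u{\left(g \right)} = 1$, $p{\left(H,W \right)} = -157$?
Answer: $\frac{1826}{7} \approx 260.86$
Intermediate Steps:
$n = 6$ ($n = 4 + 2 = 6$)
$U{\left(m \right)} = \frac{37}{7}$ ($U{\left(m \right)} = - \frac{5}{7} + 6 = \frac{37}{7}$)
$L{\left(J,f \right)} = J + J f$ ($L{\left(J,f \right)} = J f + J = J + J f$)
$R{\left(K,B \right)} = -5 + \frac{37 K}{7}$ ($R{\left(K,B \right)} = -5 + \frac{37 K}{7} \cdot 1 = -5 + \frac{37 K}{7}$)
$p{\left(-188,-178 \right)} + R{\left(L{\left(4,19 \right)},-183 \right)} = -157 - \left(5 - \frac{37 \cdot 4 \left(1 + 19\right)}{7}\right) = -157 - \left(5 - \frac{37 \cdot 4 \cdot 20}{7}\right) = -157 + \left(-5 + \frac{37}{7} \cdot 80\right) = -157 + \left(-5 + \frac{2960}{7}\right) = -157 + \frac{2925}{7} = \frac{1826}{7}$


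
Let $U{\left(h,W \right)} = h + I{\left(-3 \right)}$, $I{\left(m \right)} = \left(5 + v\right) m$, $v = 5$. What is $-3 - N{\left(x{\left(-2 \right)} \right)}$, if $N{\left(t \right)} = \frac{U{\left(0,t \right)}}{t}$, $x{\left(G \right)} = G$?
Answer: $-18$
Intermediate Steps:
$I{\left(m \right)} = 10 m$ ($I{\left(m \right)} = \left(5 + 5\right) m = 10 m$)
$U{\left(h,W \right)} = -30 + h$ ($U{\left(h,W \right)} = h + 10 \left(-3\right) = h - 30 = -30 + h$)
$N{\left(t \right)} = - \frac{30}{t}$ ($N{\left(t \right)} = \frac{-30 + 0}{t} = - \frac{30}{t}$)
$-3 - N{\left(x{\left(-2 \right)} \right)} = -3 - - \frac{30}{-2} = -3 - \left(-30\right) \left(- \frac{1}{2}\right) = -3 - 15 = -18$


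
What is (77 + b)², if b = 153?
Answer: 52900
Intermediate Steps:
(77 + b)² = (77 + 153)² = 230² = 52900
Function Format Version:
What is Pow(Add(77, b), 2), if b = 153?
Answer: 52900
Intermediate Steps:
Pow(Add(77, b), 2) = Pow(Add(77, 153), 2) = Pow(230, 2) = 52900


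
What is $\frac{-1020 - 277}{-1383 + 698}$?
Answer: $\frac{1297}{685} \approx 1.8934$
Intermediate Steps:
$\frac{-1020 - 277}{-1383 + 698} = - \frac{1297}{-685} = \left(-1297\right) \left(- \frac{1}{685}\right) = \frac{1297}{685}$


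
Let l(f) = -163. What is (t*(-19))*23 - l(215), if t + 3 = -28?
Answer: 13710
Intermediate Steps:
t = -31 (t = -3 - 28 = -31)
(t*(-19))*23 - l(215) = -31*(-19)*23 - 1*(-163) = 589*23 + 163 = 13547 + 163 = 13710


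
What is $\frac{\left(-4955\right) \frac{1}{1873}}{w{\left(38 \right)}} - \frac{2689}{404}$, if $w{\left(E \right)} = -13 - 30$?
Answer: $- \frac{214567551}{32537756} \approx -6.5944$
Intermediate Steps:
$w{\left(E \right)} = -43$ ($w{\left(E \right)} = -13 - 30 = -43$)
$\frac{\left(-4955\right) \frac{1}{1873}}{w{\left(38 \right)}} - \frac{2689}{404} = \frac{\left(-4955\right) \frac{1}{1873}}{-43} - \frac{2689}{404} = \left(-4955\right) \frac{1}{1873} \left(- \frac{1}{43}\right) - \frac{2689}{404} = \left(- \frac{4955}{1873}\right) \left(- \frac{1}{43}\right) - \frac{2689}{404} = \frac{4955}{80539} - \frac{2689}{404} = - \frac{214567551}{32537756}$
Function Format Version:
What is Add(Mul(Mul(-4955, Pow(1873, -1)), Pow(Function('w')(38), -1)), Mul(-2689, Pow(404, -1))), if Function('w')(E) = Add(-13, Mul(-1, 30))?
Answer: Rational(-214567551, 32537756) ≈ -6.5944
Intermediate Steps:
Function('w')(E) = -43 (Function('w')(E) = Add(-13, -30) = -43)
Add(Mul(Mul(-4955, Pow(1873, -1)), Pow(Function('w')(38), -1)), Mul(-2689, Pow(404, -1))) = Add(Mul(Mul(-4955, Pow(1873, -1)), Pow(-43, -1)), Mul(-2689, Pow(404, -1))) = Add(Mul(Mul(-4955, Rational(1, 1873)), Rational(-1, 43)), Mul(-2689, Rational(1, 404))) = Add(Mul(Rational(-4955, 1873), Rational(-1, 43)), Rational(-2689, 404)) = Add(Rational(4955, 80539), Rational(-2689, 404)) = Rational(-214567551, 32537756)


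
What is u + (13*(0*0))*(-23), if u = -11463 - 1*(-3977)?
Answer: -7486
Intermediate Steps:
u = -7486 (u = -11463 + 3977 = -7486)
u + (13*(0*0))*(-23) = -7486 + (13*(0*0))*(-23) = -7486 + (13*0)*(-23) = -7486 + 0*(-23) = -7486 + 0 = -7486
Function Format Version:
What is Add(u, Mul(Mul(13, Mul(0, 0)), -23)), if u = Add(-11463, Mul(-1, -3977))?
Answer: -7486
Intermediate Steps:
u = -7486 (u = Add(-11463, 3977) = -7486)
Add(u, Mul(Mul(13, Mul(0, 0)), -23)) = Add(-7486, Mul(Mul(13, Mul(0, 0)), -23)) = Add(-7486, Mul(Mul(13, 0), -23)) = Add(-7486, Mul(0, -23)) = Add(-7486, 0) = -7486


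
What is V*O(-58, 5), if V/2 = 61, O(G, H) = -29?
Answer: -3538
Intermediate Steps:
V = 122 (V = 2*61 = 122)
V*O(-58, 5) = 122*(-29) = -3538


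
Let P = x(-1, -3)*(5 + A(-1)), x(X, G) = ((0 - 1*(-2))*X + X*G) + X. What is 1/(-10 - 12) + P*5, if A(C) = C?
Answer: -1/22 ≈ -0.045455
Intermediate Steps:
x(X, G) = 3*X + G*X (x(X, G) = ((0 + 2)*X + G*X) + X = (2*X + G*X) + X = 3*X + G*X)
P = 0 (P = (-(3 - 3))*(5 - 1) = -1*0*4 = 0*4 = 0)
1/(-10 - 12) + P*5 = 1/(-10 - 12) + 0*5 = 1/(-22) + 0 = -1/22 + 0 = -1/22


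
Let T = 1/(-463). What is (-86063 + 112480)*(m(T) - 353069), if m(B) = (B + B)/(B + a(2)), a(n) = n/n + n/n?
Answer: -8627497042859/925 ≈ -9.3270e+9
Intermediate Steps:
a(n) = 2 (a(n) = 1 + 1 = 2)
T = -1/463 ≈ -0.0021598
m(B) = 2*B/(2 + B) (m(B) = (B + B)/(B + 2) = (2*B)/(2 + B) = 2*B/(2 + B))
(-86063 + 112480)*(m(T) - 353069) = (-86063 + 112480)*(2*(-1/463)/(2 - 1/463) - 353069) = 26417*(2*(-1/463)/(925/463) - 353069) = 26417*(2*(-1/463)*(463/925) - 353069) = 26417*(-2/925 - 353069) = 26417*(-326588827/925) = -8627497042859/925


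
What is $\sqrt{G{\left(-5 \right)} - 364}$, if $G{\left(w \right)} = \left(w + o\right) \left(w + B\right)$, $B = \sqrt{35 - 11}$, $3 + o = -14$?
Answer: $\sqrt{-254 - 44 \sqrt{6}} \approx 19.02 i$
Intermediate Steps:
$o = -17$ ($o = -3 - 14 = -17$)
$B = 2 \sqrt{6}$ ($B = \sqrt{24} = 2 \sqrt{6} \approx 4.899$)
$G{\left(w \right)} = \left(-17 + w\right) \left(w + 2 \sqrt{6}\right)$ ($G{\left(w \right)} = \left(w - 17\right) \left(w + 2 \sqrt{6}\right) = \left(-17 + w\right) \left(w + 2 \sqrt{6}\right)$)
$\sqrt{G{\left(-5 \right)} - 364} = \sqrt{\left(\left(-5\right)^{2} - 34 \sqrt{6} - -85 + 2 \left(-5\right) \sqrt{6}\right) - 364} = \sqrt{\left(25 - 34 \sqrt{6} + 85 - 10 \sqrt{6}\right) - 364} = \sqrt{\left(110 - 44 \sqrt{6}\right) - 364} = \sqrt{-254 - 44 \sqrt{6}}$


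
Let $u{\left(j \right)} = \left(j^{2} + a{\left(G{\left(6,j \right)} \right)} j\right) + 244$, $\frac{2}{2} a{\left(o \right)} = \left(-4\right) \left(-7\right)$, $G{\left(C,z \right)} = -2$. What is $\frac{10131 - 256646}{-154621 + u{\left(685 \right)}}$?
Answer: $- \frac{246515}{334028} \approx -0.73801$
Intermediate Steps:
$a{\left(o \right)} = 28$ ($a{\left(o \right)} = \left(-4\right) \left(-7\right) = 28$)
$u{\left(j \right)} = 244 + j^{2} + 28 j$ ($u{\left(j \right)} = \left(j^{2} + 28 j\right) + 244 = 244 + j^{2} + 28 j$)
$\frac{10131 - 256646}{-154621 + u{\left(685 \right)}} = \frac{10131 - 256646}{-154621 + \left(244 + 685^{2} + 28 \cdot 685\right)} = - \frac{246515}{-154621 + \left(244 + 469225 + 19180\right)} = - \frac{246515}{-154621 + 488649} = - \frac{246515}{334028}$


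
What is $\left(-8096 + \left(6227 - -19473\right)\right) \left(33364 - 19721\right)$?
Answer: $240171372$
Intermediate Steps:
$\left(-8096 + \left(6227 - -19473\right)\right) \left(33364 - 19721\right) = \left(-8096 + \left(6227 + 19473\right)\right) 13643 = \left(-8096 + 25700\right) 13643 = 17604 \cdot 13643 = 240171372$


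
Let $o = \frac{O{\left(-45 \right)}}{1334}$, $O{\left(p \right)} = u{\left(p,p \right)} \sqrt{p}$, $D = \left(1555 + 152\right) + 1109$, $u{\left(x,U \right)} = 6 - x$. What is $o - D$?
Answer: $-2816 + \frac{153 i \sqrt{5}}{1334} \approx -2816.0 + 0.25646 i$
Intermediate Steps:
$D = 2816$ ($D = 1707 + 1109 = 2816$)
$O{\left(p \right)} = \sqrt{p} \left(6 - p\right)$ ($O{\left(p \right)} = \left(6 - p\right) \sqrt{p} = \sqrt{p} \left(6 - p\right)$)
$o = \frac{153 i \sqrt{5}}{1334}$ ($o = \frac{\sqrt{-45} \left(6 - -45\right)}{1334} = 3 i \sqrt{5} \left(6 + 45\right) \frac{1}{1334} = 3 i \sqrt{5} \cdot 51 \cdot \frac{1}{1334} = 153 i \sqrt{5} \cdot \frac{1}{1334} = \frac{153 i \sqrt{5}}{1334} \approx 0.25646 i$)
$o - D = \frac{153 i \sqrt{5}}{1334} - 2816 = -2816 + \frac{153 i \sqrt{5}}{1334}$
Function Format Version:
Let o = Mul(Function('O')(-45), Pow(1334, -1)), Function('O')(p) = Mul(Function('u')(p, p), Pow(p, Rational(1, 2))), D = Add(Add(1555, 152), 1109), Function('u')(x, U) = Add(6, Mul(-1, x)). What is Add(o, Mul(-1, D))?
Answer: Add(-2816, Mul(Rational(153, 1334), I, Pow(5, Rational(1, 2)))) ≈ Add(-2816.0, Mul(0.25646, I))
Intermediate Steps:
D = 2816 (D = Add(1707, 1109) = 2816)
Function('O')(p) = Mul(Pow(p, Rational(1, 2)), Add(6, Mul(-1, p))) (Function('O')(p) = Mul(Add(6, Mul(-1, p)), Pow(p, Rational(1, 2))) = Mul(Pow(p, Rational(1, 2)), Add(6, Mul(-1, p))))
o = Mul(Rational(153, 1334), I, Pow(5, Rational(1, 2))) (o = Mul(Mul(Pow(-45, Rational(1, 2)), Add(6, Mul(-1, -45))), Pow(1334, -1)) = Mul(Mul(Mul(3, I, Pow(5, Rational(1, 2))), Add(6, 45)), Rational(1, 1334)) = Mul(Mul(Mul(3, I, Pow(5, Rational(1, 2))), 51), Rational(1, 1334)) = Mul(Mul(153, I, Pow(5, Rational(1, 2))), Rational(1, 1334)) = Mul(Rational(153, 1334), I, Pow(5, Rational(1, 2))) ≈ Mul(0.25646, I))
Add(o, Mul(-1, D)) = Add(Mul(Rational(153, 1334), I, Pow(5, Rational(1, 2))), Mul(-1, 2816)) = Add(Mul(Rational(153, 1334), I, Pow(5, Rational(1, 2))), -2816) = Add(-2816, Mul(Rational(153, 1334), I, Pow(5, Rational(1, 2))))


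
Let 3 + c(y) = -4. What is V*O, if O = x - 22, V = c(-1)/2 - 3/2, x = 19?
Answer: 15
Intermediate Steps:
c(y) = -7 (c(y) = -3 - 4 = -7)
V = -5 (V = -7/2 - 3/2 = -5)
O = -3 (O = 19 - 22 = -3)
V*O = -5*(-3) = 15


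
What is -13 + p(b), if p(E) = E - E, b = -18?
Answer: -13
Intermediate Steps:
p(E) = 0
-13 + p(b) = -13 + 0 = -13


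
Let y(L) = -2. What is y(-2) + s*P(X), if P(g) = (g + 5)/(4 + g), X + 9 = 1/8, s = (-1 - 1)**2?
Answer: 46/39 ≈ 1.1795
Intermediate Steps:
s = 4 (s = (-2)**2 = 4)
X = -71/8 (X = -9 + 1/8 = -71/8 ≈ -8.8750)
P(g) = (5 + g)/(4 + g)
y(-2) + s*P(X) = -2 + 4*((5 - 71/8)/(4 - 71/8)) = -2 + 4*(-31/8/(-39/8)) = -2 + 4*(-8/39*(-31/8)) = -2 + 4*(31/39) = -2 + 124/39 = 46/39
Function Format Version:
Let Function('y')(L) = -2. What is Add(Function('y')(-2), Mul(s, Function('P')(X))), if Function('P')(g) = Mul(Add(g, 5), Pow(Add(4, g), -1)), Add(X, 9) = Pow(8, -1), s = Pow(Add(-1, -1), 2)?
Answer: Rational(46, 39) ≈ 1.1795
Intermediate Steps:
s = 4 (s = Pow(-2, 2) = 4)
X = Rational(-71, 8) (X = Add(-9, Pow(8, -1)) = Add(-9, Rational(1, 8)) = Rational(-71, 8) ≈ -8.8750)
Function('P')(g) = Mul(Pow(Add(4, g), -1), Add(5, g)) (Function('P')(g) = Mul(Add(5, g), Pow(Add(4, g), -1)) = Mul(Pow(Add(4, g), -1), Add(5, g)))
Add(Function('y')(-2), Mul(s, Function('P')(X))) = Add(-2, Mul(4, Mul(Pow(Add(4, Rational(-71, 8)), -1), Add(5, Rational(-71, 8))))) = Add(-2, Mul(4, Mul(Pow(Rational(-39, 8), -1), Rational(-31, 8)))) = Add(-2, Mul(4, Mul(Rational(-8, 39), Rational(-31, 8)))) = Add(-2, Mul(4, Rational(31, 39))) = Add(-2, Rational(124, 39)) = Rational(46, 39)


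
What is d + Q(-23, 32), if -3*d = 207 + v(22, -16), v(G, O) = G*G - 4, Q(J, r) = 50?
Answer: -179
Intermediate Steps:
v(G, O) = -4 + G**2 (v(G, O) = G**2 - 4 = -4 + G**2)
d = -229 (d = -(207 + (-4 + 22**2))/3 = -(207 + (-4 + 484))/3 = -(207 + 480)/3 = -1/3*687 = -229)
d + Q(-23, 32) = -229 + 50 = -179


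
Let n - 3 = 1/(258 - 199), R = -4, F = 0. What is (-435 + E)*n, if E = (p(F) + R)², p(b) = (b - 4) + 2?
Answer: -71022/59 ≈ -1203.8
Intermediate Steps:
n = 178/59 (n = 3 + 1/(258 - 199) = 3 + 1/59 = 178/59 ≈ 3.0169)
p(b) = -2 + b (p(b) = (-4 + b) + 2 = -2 + b)
E = 36 (E = ((-2 + 0) - 4)² = (-2 - 4)² = (-6)² = 36)
(-435 + E)*n = (-435 + 36)*(178/59) = -399*178/59 = -71022/59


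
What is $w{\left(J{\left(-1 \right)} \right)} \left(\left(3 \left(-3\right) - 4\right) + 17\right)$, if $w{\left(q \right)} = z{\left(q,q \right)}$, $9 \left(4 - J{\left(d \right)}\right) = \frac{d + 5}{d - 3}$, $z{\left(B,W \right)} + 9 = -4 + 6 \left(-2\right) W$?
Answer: $- \frac{748}{3} \approx -249.33$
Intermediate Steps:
$z{\left(B,W \right)} = -13 - 12 W$ ($z{\left(B,W \right)} = -9 + \left(-4 + 6 \left(-2\right) W\right) = -9 - \left(4 + 12 W\right) = -13 - 12 W$)
$J{\left(d \right)} = 4 - \frac{5 + d}{9 \left(-3 + d\right)}$ ($J{\left(d \right)} = 4 - \frac{\left(d + 5\right) \frac{1}{d - 3}}{9} = 4 - \frac{\left(5 + d\right) \frac{1}{-3 + d}}{9} = 4 - \frac{\frac{1}{-3 + d} \left(5 + d\right)}{9} = 4 - \frac{5 + d}{9 \left(-3 + d\right)}$)
$w{\left(q \right)} = -13 - 12 q$
$w{\left(J{\left(-1 \right)} \right)} \left(\left(3 \left(-3\right) - 4\right) + 17\right) = \left(-13 - 12 \frac{-113 + 35 \left(-1\right)}{9 \left(-3 - 1\right)}\right) \left(\left(3 \left(-3\right) - 4\right) + 17\right) = \left(-13 - 12 \frac{-113 - 35}{9 \left(-4\right)}\right) \left(\left(-9 - 4\right) + 17\right) = \left(-13 - 12 \cdot \frac{1}{9} \left(- \frac{1}{4}\right) \left(-148\right)\right) \left(-13 + 17\right) = \left(-13 - \frac{148}{3}\right) 4 = \left(- \frac{187}{3}\right) 4 = - \frac{748}{3}$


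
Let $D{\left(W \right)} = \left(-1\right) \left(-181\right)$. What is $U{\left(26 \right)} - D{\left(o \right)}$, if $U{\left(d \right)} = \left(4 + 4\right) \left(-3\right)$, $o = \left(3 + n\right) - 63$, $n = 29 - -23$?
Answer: $-205$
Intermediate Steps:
$n = 52$ ($n = 29 + 23 = 52$)
$o = -8$ ($o = \left(3 + 52\right) - 63 = 55 - 63 = -8$)
$U{\left(d \right)} = -24$ ($U{\left(d \right)} = 8 \left(-3\right) = -24$)
$D{\left(W \right)} = 181$
$U{\left(26 \right)} - D{\left(o \right)} = -24 - 181 = -205$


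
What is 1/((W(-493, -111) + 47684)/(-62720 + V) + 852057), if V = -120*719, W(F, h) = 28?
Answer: 18625/15869555661 ≈ 1.1736e-6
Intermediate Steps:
V = -86280
1/((W(-493, -111) + 47684)/(-62720 + V) + 852057) = 1/((28 + 47684)/(-62720 - 86280) + 852057) = 1/(47712/(-149000) + 852057) = 1/(47712*(-1/149000) + 852057) = 1/(-5964/18625 + 852057) = 1/(15869555661/18625) = 18625/15869555661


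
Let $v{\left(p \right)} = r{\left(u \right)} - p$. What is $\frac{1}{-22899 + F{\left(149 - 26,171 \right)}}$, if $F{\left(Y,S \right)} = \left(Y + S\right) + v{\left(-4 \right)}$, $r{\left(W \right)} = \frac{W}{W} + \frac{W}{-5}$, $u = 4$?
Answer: $- \frac{5}{113004} \approx -4.4246 \cdot 10^{-5}$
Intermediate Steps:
$r{\left(W \right)} = 1 - \frac{W}{5}$ ($r{\left(W \right)} = 1 + W \left(- \frac{1}{5}\right) = 1 - \frac{W}{5}$)
$v{\left(p \right)} = \frac{1}{5} - p$ ($v{\left(p \right)} = \left(1 - \frac{4}{5}\right) - p = \frac{1}{5} - p$)
$F{\left(Y,S \right)} = \frac{21}{5} + S + Y$ ($F{\left(Y,S \right)} = \left(Y + S\right) + \left(\frac{1}{5} - -4\right) = \left(S + Y\right) + \left(\frac{1}{5} + 4\right) = \left(S + Y\right) + \frac{21}{5} = \frac{21}{5} + S + Y$)
$\frac{1}{-22899 + F{\left(149 - 26,171 \right)}} = \frac{1}{-22899 + \left(\frac{21}{5} + 171 + \left(149 - 26\right)\right)} = \frac{1}{-22899 + \left(\frac{21}{5} + 171 + 123\right)} = \frac{1}{-22899 + \frac{1491}{5}} = \frac{1}{- \frac{113004}{5}} = - \frac{5}{113004}$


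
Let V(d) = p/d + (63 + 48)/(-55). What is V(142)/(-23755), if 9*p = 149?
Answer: 133663/1669738950 ≈ 8.0050e-5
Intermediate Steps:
p = 149/9 (p = (⅑)*149 = 149/9 ≈ 16.556)
V(d) = -111/55 + 149/(9*d) (V(d) = 149/(9*d) + (63 + 48)/(-55) = 149/(9*d) + 111*(-1/55) = 149/(9*d) - 111/55 = -111/55 + 149/(9*d))
V(142)/(-23755) = ((1/495)*(8195 - 999*142)/142)/(-23755) = ((1/495)*(1/142)*(8195 - 141858))*(-1/23755) = ((1/495)*(1/142)*(-133663))*(-1/23755) = -133663/70290*(-1/23755) = 133663/1669738950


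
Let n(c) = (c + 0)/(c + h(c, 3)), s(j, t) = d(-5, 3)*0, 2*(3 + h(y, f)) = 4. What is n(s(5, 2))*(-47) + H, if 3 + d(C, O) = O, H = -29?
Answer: -29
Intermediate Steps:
h(y, f) = -1 (h(y, f) = -3 + (1/2)*4 = -3 + 2 = -1)
d(C, O) = -3 + O
s(j, t) = 0 (s(j, t) = (-3 + 3)*0 = 0*0 = 0)
n(c) = c/(-1 + c) (n(c) = (c + 0)/(c - 1) = c/(-1 + c))
n(s(5, 2))*(-47) + H = (0/(-1 + 0))*(-47) - 29 = (0/(-1))*(-47) - 29 = (0*(-1))*(-47) - 29 = 0*(-47) - 29 = 0 - 29 = -29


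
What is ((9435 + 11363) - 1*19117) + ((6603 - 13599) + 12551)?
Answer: 7236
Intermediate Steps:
((9435 + 11363) - 1*19117) + ((6603 - 13599) + 12551) = (20798 - 19117) + (-6996 + 12551) = 1681 + 5555 = 7236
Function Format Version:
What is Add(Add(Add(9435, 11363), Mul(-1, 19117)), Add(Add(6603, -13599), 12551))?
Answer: 7236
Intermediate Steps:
Add(Add(Add(9435, 11363), Mul(-1, 19117)), Add(Add(6603, -13599), 12551)) = Add(Add(20798, -19117), Add(-6996, 12551)) = Add(1681, 5555) = 7236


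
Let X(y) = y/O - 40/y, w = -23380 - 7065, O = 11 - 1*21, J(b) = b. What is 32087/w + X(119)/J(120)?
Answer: -1005066649/869509200 ≈ -1.1559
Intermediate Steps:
O = -10 (O = 11 - 21 = -10)
w = -30445
X(y) = -40/y - y/10 (X(y) = y/(-10) - 40/y = y*(-⅒) - 40/y = -y/10 - 40/y = -40/y - y/10)
32087/w + X(119)/J(120) = 32087/(-30445) + (-40/119 - ⅒*119)/120 = 32087*(-1/30445) + (-40*1/119 - 119/10)*(1/120) = -32087/30445 + (-40/119 - 119/10)*(1/120) = -32087/30445 - 14561/1190*1/120 = -32087/30445 - 14561/142800 = -1005066649/869509200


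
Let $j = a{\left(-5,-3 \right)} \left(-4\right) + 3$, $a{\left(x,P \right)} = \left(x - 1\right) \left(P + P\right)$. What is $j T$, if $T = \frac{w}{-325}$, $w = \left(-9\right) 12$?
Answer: $- \frac{15228}{325} \approx -46.855$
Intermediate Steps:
$w = -108$
$a{\left(x,P \right)} = 2 P \left(-1 + x\right)$ ($a{\left(x,P \right)} = \left(-1 + x\right) 2 P = 2 P \left(-1 + x\right)$)
$j = -141$ ($j = 2 \left(-3\right) \left(-1 - 5\right) \left(-4\right) + 3 = 2 \left(-3\right) \left(-6\right) \left(-4\right) + 3 = 36 \left(-4\right) + 3 = -144 + 3 = -141$)
$T = \frac{108}{325}$ ($T = - \frac{108}{-325} = \left(-108\right) \left(- \frac{1}{325}\right) = \frac{108}{325} \approx 0.33231$)
$j T = \left(-141\right) \frac{108}{325} = - \frac{15228}{325}$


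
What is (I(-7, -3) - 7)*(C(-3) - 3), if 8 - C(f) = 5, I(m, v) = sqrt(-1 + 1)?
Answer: 0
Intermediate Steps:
I(m, v) = 0 (I(m, v) = sqrt(0) = 0)
C(f) = 3 (C(f) = 8 - 1*5 = 8 - 5 = 3)
(I(-7, -3) - 7)*(C(-3) - 3) = (0 - 7)*(3 - 3) = -7*0 = 0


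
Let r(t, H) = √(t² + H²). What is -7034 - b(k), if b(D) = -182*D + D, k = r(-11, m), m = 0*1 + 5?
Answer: -7034 + 181*√146 ≈ -4847.0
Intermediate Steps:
m = 5 (m = 0 + 5 = 5)
r(t, H) = √(H² + t²)
k = √146 (k = √(5² + (-11)²) = √(25 + 121) = √146 ≈ 12.083)
b(D) = -181*D
-7034 - b(k) = -7034 - (-181)*√146 = -7034 + 181*√146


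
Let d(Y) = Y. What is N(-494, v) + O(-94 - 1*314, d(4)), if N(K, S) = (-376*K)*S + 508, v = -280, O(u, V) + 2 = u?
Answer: -52008222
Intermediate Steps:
O(u, V) = -2 + u
N(K, S) = 508 - 376*K*S (N(K, S) = -376*K*S + 508 = 508 - 376*K*S)
N(-494, v) + O(-94 - 1*314, d(4)) = (508 - 376*(-494)*(-280)) + (-2 + (-94 - 1*314)) = (508 - 52008320) + (-2 + (-94 - 314)) = -52007812 + (-2 - 408) = -52007812 - 410 = -52008222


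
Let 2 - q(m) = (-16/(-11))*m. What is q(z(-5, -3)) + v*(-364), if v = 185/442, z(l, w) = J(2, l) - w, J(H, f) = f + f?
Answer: -26212/187 ≈ -140.17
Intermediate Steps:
J(H, f) = 2*f
z(l, w) = -w + 2*l (z(l, w) = 2*l - w = -w + 2*l)
q(m) = 2 - 16*m/11 (q(m) = 2 - (-16/(-11))*m = 2 - (-16*(-1/11))*m = 2 - 16*m/11)
v = 185/442 (v = 185*(1/442) = 185/442 ≈ 0.41855)
q(z(-5, -3)) + v*(-364) = (2 - 16*(-1*(-3) + 2*(-5))/11) + (185/442)*(-364) = (2 - 16*(3 - 10)/11) - 2590/17 = (2 - 16/11*(-7)) - 2590/17 = (2 + 112/11) - 2590/17 = 134/11 - 2590/17 = -26212/187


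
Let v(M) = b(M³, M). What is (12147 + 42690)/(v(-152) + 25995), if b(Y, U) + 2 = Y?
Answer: -54837/3485815 ≈ -0.015731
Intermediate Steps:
b(Y, U) = -2 + Y
v(M) = -2 + M³
(12147 + 42690)/(v(-152) + 25995) = (12147 + 42690)/((-2 + (-152)³) + 25995) = 54837/((-2 - 3511808) + 25995) = 54837/(-3511810 + 25995) = 54837/(-3485815) = 54837*(-1/3485815) = -54837/3485815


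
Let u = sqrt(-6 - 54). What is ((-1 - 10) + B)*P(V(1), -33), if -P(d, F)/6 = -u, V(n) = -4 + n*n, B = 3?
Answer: -96*I*sqrt(15) ≈ -371.81*I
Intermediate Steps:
u = 2*I*sqrt(15) (u = sqrt(-60) = 2*I*sqrt(15) ≈ 7.746*I)
V(n) = -4 + n**2
P(d, F) = 12*I*sqrt(15) (P(d, F) = -(-6)*2*I*sqrt(15) = -(-12)*I*sqrt(15) = 12*I*sqrt(15))
((-1 - 10) + B)*P(V(1), -33) = ((-1 - 10) + 3)*(12*I*sqrt(15)) = (-11 + 3)*(12*I*sqrt(15)) = -96*I*sqrt(15)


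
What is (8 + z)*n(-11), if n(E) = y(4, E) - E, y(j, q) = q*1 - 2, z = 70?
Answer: -156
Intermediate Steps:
y(j, q) = -2 + q (y(j, q) = q - 2 = -2 + q)
n(E) = -2 (n(E) = (-2 + E) - E = -2)
(8 + z)*n(-11) = (8 + 70)*(-2) = 78*(-2) = -156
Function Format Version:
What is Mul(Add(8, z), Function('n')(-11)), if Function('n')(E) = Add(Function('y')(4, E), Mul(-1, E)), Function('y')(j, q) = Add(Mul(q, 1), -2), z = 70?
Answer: -156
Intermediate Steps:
Function('y')(j, q) = Add(-2, q) (Function('y')(j, q) = Add(q, -2) = Add(-2, q))
Function('n')(E) = -2 (Function('n')(E) = Add(Add(-2, E), Mul(-1, E)) = -2)
Mul(Add(8, z), Function('n')(-11)) = Mul(Add(8, 70), -2) = Mul(78, -2) = -156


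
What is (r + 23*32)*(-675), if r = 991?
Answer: -1165725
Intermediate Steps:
(r + 23*32)*(-675) = (991 + 23*32)*(-675) = (991 + 736)*(-675) = 1727*(-675) = -1165725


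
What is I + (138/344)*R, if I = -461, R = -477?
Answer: -112205/172 ≈ -652.35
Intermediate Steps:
I + (138/344)*R = -461 + (138/344)*(-477) = -461 + (138*(1/344))*(-477) = -461 + (69/172)*(-477) = -461 - 32913/172 = -112205/172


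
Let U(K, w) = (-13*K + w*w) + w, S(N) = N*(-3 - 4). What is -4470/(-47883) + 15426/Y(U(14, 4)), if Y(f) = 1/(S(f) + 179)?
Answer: 323279490308/15961 ≈ 2.0254e+7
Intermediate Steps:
S(N) = -7*N (S(N) = N*(-7) = -7*N)
U(K, w) = w + w² - 13*K (U(K, w) = (-13*K + w²) + w = (w² - 13*K) + w = w + w² - 13*K)
Y(f) = 1/(179 - 7*f) (Y(f) = 1/(-7*f + 179) = 1/(179 - 7*f))
-4470/(-47883) + 15426/Y(U(14, 4)) = -4470/(-47883) + 15426/((-1/(-179 + 7*(4 + 4² - 13*14)))) = -4470*(-1/47883) + 15426/((-1/(-179 + 7*(4 + 16 - 182)))) = 1490/15961 + 15426/((-1/(-179 + 7*(-162)))) = 1490/15961 + 15426/((-1/(-179 - 1134))) = 1490/15961 + 15426/((-1/(-1313))) = 1490/15961 + 15426/((-1*(-1/1313))) = 1490/15961 + 15426/(1/1313) = 1490/15961 + 15426*1313 = 1490/15961 + 20254338 = 323279490308/15961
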